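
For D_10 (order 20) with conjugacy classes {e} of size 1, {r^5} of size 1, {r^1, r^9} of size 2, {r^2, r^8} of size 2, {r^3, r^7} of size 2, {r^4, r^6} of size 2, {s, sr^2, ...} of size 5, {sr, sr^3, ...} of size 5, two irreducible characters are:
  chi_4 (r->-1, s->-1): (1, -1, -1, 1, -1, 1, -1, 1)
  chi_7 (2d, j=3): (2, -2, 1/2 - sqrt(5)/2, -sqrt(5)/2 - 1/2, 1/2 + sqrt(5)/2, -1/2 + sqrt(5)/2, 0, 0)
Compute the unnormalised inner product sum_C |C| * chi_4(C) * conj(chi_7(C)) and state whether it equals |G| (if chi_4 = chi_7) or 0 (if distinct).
Sum = 0; so <chi_4, chi_7> = 0 (distinct irreducibles are orthogonal).

Explanation: Compute term by term over conjugacy classes (|C| * chi_4(C) * conj(chi_7(C))):
  1*(1)*conj(2) + 1*(-1)*conj(-2) + 2*(-1)*conj(1/2 - sqrt(5)/2) + 2*(1)*conj(-sqrt(5)/2 - 1/2) + 2*(-1)*conj(1/2 + sqrt(5)/2) + 2*(1)*conj(-1/2 + sqrt(5)/2) + 5*(-1)*conj(0) + 5*(1)*conj(0)
  = (2) + (2) + (-1 + sqrt(5)) + (-sqrt(5) - 1) + (-sqrt(5) - 1) + (-1 + sqrt(5)) + (0) + (0)
  = 0.
Dividing by |G| = 20 gives 0/20 = 0, matching the row-orthogonality relation <chi_4, chi_7> = [chi_4 = chi_7].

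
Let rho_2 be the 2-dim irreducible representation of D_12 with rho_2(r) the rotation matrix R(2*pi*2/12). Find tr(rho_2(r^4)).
chi_{rho_2}(r^4) = 2*cos(2*pi*2*4/12) = -1

Reasoning: rho_2(r^4) is rotation by angle 2*pi*2*4/12, whose trace is 2*cos(2*pi*2*4/12) = -1.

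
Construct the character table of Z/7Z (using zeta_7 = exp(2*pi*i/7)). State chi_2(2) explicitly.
Character table of Z/7Z (irreps indexed chi_0,...,chi_6 with chi_k(m) = zeta_7^(k*m), zeta_7 = exp(2*pi*i/7)):
  irrep \ class  {0} (size 1)  {1} (size 1)    {2} (size 1)    {3} (size 1)    {4} (size 1)    {5} (size 1)    {6} (size 1)  
  chi_0          1             1               1               1               1               1               1             
  chi_1          1             exp(2*I*pi/7)   exp(4*I*pi/7)   exp(6*I*pi/7)   exp(-6*I*pi/7)  exp(-4*I*pi/7)  exp(-2*I*pi/7)
  chi_2          1             exp(4*I*pi/7)   exp(-6*I*pi/7)  exp(-2*I*pi/7)  exp(2*I*pi/7)   exp(6*I*pi/7)   exp(-4*I*pi/7)
  chi_3          1             exp(6*I*pi/7)   exp(-2*I*pi/7)  exp(4*I*pi/7)   exp(-4*I*pi/7)  exp(2*I*pi/7)   exp(-6*I*pi/7)
  chi_4          1             exp(-6*I*pi/7)  exp(2*I*pi/7)   exp(-4*I*pi/7)  exp(4*I*pi/7)   exp(-2*I*pi/7)  exp(6*I*pi/7) 
  chi_5          1             exp(-4*I*pi/7)  exp(6*I*pi/7)   exp(2*I*pi/7)   exp(-2*I*pi/7)  exp(-6*I*pi/7)  exp(4*I*pi/7) 
  chi_6          1             exp(-2*I*pi/7)  exp(-4*I*pi/7)  exp(-6*I*pi/7)  exp(6*I*pi/7)   exp(4*I*pi/7)   exp(2*I*pi/7) 

Spot check: chi_2(2) = zeta_7^(2*2) = zeta_7^4 = exp(-6*I*pi/7).

Solution. Z/7Z is abelian, so all 7 irreducible complex representations are 1-dimensional. They are given by chi_k(m) = zeta_7^(k*m) for k = 0,...,6. Row orthogonality: sum_m chi_k(m) conj(chi_l(m)) = 7 * [k = l].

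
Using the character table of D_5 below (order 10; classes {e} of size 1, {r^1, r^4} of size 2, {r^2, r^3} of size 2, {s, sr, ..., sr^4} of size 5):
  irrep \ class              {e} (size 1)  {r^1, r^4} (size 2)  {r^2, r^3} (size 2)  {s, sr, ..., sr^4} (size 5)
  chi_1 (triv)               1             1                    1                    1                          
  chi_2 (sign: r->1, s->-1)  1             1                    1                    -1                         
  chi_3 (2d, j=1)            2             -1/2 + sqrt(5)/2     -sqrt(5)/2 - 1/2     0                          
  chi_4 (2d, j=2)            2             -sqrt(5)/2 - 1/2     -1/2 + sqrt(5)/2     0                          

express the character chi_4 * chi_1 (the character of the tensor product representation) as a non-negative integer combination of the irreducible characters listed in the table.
chi_4 tensor chi_1 = chi_4 (all other irreducibles have multiplicity 0).

Derivation: The character of a tensor product is the pointwise product (chi_4 * chi_1)(C) = chi_4(C) * chi_1(C):
  {e}: (2)*(1), {r^1, r^4}: (-sqrt(5)/2 - 1/2)*(1), {r^2, r^3}: (-1/2 + sqrt(5)/2)*(1), {s, sr, ..., sr^4}: (0)*(1)
so (chi_4 * chi_1) takes values
  {e} -> 2, {r^1, r^4} -> -sqrt(5)/2 - 1/2, {r^2, r^3} -> -1/2 + sqrt(5)/2, {s, sr, ..., sr^4} -> 0.
Now take the inner product of this character with each irreducible chi from the table, <chi_4*chi_1, chi> = (1/10) sum_C |C| (chi_4*chi_1)(C) conj(chi(C)):
  <chi_4*chi_1, chi_1> = (1/10)[1*(2)*conj(1) + 2*(-sqrt(5)/2 - 1/2)*conj(1) + 2*(-1/2 + sqrt(5)/2)*conj(1) + 5*(0)*conj(1)]
      = (1/10)[(2) + (-sqrt(5) - 1) + (-1 + sqrt(5)) + (0)] = 0/10 = 0
  <chi_4*chi_1, chi_2> = (1/10)[1*(2)*conj(1) + 2*(-sqrt(5)/2 - 1/2)*conj(1) + 2*(-1/2 + sqrt(5)/2)*conj(1) + 5*(0)*conj(-1)]
      = (1/10)[(2) + (-sqrt(5) - 1) + (-1 + sqrt(5)) + (0)] = 0/10 = 0
  <chi_4*chi_1, chi_3> = (1/10)[1*(2)*conj(2) + 2*(-sqrt(5)/2 - 1/2)*conj(-1/2 + sqrt(5)/2) + 2*(-1/2 + sqrt(5)/2)*conj(-sqrt(5)/2 - 1/2) + 5*(0)*conj(0)]
      = (1/10)[(4) + (-2) + (-2) + (0)] = 0/10 = 0
  <chi_4*chi_1, chi_4> = (1/10)[1*(2)*conj(2) + 2*(-sqrt(5)/2 - 1/2)*conj(-sqrt(5)/2 - 1/2) + 2*(-1/2 + sqrt(5)/2)*conj(-1/2 + sqrt(5)/2) + 5*(0)*conj(0)]
      = (1/10)[(4) + (sqrt(5) + 3) + (3 - sqrt(5)) + (0)] = 10/10 = 1
Hence the multiplicities are chi_4: 1. Dimension check: dim(chi_4)*dim(chi_1) = 2*1 = 2 and sum (mult * dim) = 1*2 = 2.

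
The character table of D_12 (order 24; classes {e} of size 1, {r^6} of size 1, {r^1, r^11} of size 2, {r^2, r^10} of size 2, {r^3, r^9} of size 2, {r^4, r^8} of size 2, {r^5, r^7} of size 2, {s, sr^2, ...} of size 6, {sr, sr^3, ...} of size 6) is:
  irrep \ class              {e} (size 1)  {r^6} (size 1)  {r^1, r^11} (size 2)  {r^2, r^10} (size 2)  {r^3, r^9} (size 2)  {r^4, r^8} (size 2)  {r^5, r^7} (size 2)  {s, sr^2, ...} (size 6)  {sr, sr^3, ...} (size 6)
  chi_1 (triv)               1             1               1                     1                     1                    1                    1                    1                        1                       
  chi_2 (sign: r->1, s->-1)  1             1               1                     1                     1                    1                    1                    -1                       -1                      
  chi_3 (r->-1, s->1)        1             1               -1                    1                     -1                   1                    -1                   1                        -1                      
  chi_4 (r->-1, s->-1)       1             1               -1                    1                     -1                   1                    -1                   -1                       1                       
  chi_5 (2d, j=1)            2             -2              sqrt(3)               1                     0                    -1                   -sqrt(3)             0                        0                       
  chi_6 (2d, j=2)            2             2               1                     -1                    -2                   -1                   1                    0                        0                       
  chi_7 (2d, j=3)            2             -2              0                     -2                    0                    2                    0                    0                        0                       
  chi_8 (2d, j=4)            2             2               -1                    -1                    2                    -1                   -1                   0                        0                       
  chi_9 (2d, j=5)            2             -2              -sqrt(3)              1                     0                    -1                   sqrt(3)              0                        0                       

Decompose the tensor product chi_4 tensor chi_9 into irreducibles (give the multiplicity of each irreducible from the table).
chi_4 tensor chi_9 = chi_5 (all other irreducibles have multiplicity 0).

Derivation: The character of a tensor product is the pointwise product (chi_4 * chi_9)(C) = chi_4(C) * chi_9(C):
  {e}: (1)*(2), {r^6}: (1)*(-2), {r^1, r^11}: (-1)*(-sqrt(3)), {r^2, r^10}: (1)*(1), {r^3, r^9}: (-1)*(0), {r^4, r^8}: (1)*(-1), {r^5, r^7}: (-1)*(sqrt(3)), {s, sr^2, ...}: (-1)*(0), {sr, sr^3, ...}: (1)*(0)
so (chi_4 * chi_9) takes values
  {e} -> 2, {r^6} -> -2, {r^1, r^11} -> sqrt(3), {r^2, r^10} -> 1, {r^3, r^9} -> 0, {r^4, r^8} -> -1, {r^5, r^7} -> -sqrt(3), {s, sr^2, ...} -> 0, {sr, sr^3, ...} -> 0.
Now take the inner product of this character with each irreducible chi from the table, <chi_4*chi_9, chi> = (1/24) sum_C |C| (chi_4*chi_9)(C) conj(chi(C)):
  <chi_4*chi_9, chi_1> = (1/24)[1*(2)*conj(1) + 1*(-2)*conj(1) + 2*(sqrt(3))*conj(1) + 2*(1)*conj(1) + 2*(0)*conj(1) + 2*(-1)*conj(1) + 2*(-sqrt(3))*conj(1) + 6*(0)*conj(1) + 6*(0)*conj(1)]
      = (1/24)[(2) + (-2) + (2*sqrt(3)) + (2) + (0) + (-2) + (-2*sqrt(3)) + (0) + (0)] = 0/24 = 0
  <chi_4*chi_9, chi_2> = (1/24)[1*(2)*conj(1) + 1*(-2)*conj(1) + 2*(sqrt(3))*conj(1) + 2*(1)*conj(1) + 2*(0)*conj(1) + 2*(-1)*conj(1) + 2*(-sqrt(3))*conj(1) + 6*(0)*conj(-1) + 6*(0)*conj(-1)]
      = (1/24)[(2) + (-2) + (2*sqrt(3)) + (2) + (0) + (-2) + (-2*sqrt(3)) + (0) + (0)] = 0/24 = 0
  <chi_4*chi_9, chi_3> = (1/24)[1*(2)*conj(1) + 1*(-2)*conj(1) + 2*(sqrt(3))*conj(-1) + 2*(1)*conj(1) + 2*(0)*conj(-1) + 2*(-1)*conj(1) + 2*(-sqrt(3))*conj(-1) + 6*(0)*conj(1) + 6*(0)*conj(-1)]
      = (1/24)[(2) + (-2) + (-2*sqrt(3)) + (2) + (0) + (-2) + (2*sqrt(3)) + (0) + (0)] = 0/24 = 0
  <chi_4*chi_9, chi_4> = (1/24)[1*(2)*conj(1) + 1*(-2)*conj(1) + 2*(sqrt(3))*conj(-1) + 2*(1)*conj(1) + 2*(0)*conj(-1) + 2*(-1)*conj(1) + 2*(-sqrt(3))*conj(-1) + 6*(0)*conj(-1) + 6*(0)*conj(1)]
      = (1/24)[(2) + (-2) + (-2*sqrt(3)) + (2) + (0) + (-2) + (2*sqrt(3)) + (0) + (0)] = 0/24 = 0
  <chi_4*chi_9, chi_5> = (1/24)[1*(2)*conj(2) + 1*(-2)*conj(-2) + 2*(sqrt(3))*conj(sqrt(3)) + 2*(1)*conj(1) + 2*(0)*conj(0) + 2*(-1)*conj(-1) + 2*(-sqrt(3))*conj(-sqrt(3)) + 6*(0)*conj(0) + 6*(0)*conj(0)]
      = (1/24)[(4) + (4) + (6) + (2) + (0) + (2) + (6) + (0) + (0)] = 24/24 = 1
  <chi_4*chi_9, chi_6> = (1/24)[1*(2)*conj(2) + 1*(-2)*conj(2) + 2*(sqrt(3))*conj(1) + 2*(1)*conj(-1) + 2*(0)*conj(-2) + 2*(-1)*conj(-1) + 2*(-sqrt(3))*conj(1) + 6*(0)*conj(0) + 6*(0)*conj(0)]
      = (1/24)[(4) + (-4) + (2*sqrt(3)) + (-2) + (0) + (2) + (-2*sqrt(3)) + (0) + (0)] = 0/24 = 0
  <chi_4*chi_9, chi_7> = (1/24)[1*(2)*conj(2) + 1*(-2)*conj(-2) + 2*(sqrt(3))*conj(0) + 2*(1)*conj(-2) + 2*(0)*conj(0) + 2*(-1)*conj(2) + 2*(-sqrt(3))*conj(0) + 6*(0)*conj(0) + 6*(0)*conj(0)]
      = (1/24)[(4) + (4) + (0) + (-4) + (0) + (-4) + (0) + (0) + (0)] = 0/24 = 0
  <chi_4*chi_9, chi_8> = (1/24)[1*(2)*conj(2) + 1*(-2)*conj(2) + 2*(sqrt(3))*conj(-1) + 2*(1)*conj(-1) + 2*(0)*conj(2) + 2*(-1)*conj(-1) + 2*(-sqrt(3))*conj(-1) + 6*(0)*conj(0) + 6*(0)*conj(0)]
      = (1/24)[(4) + (-4) + (-2*sqrt(3)) + (-2) + (0) + (2) + (2*sqrt(3)) + (0) + (0)] = 0/24 = 0
  <chi_4*chi_9, chi_9> = (1/24)[1*(2)*conj(2) + 1*(-2)*conj(-2) + 2*(sqrt(3))*conj(-sqrt(3)) + 2*(1)*conj(1) + 2*(0)*conj(0) + 2*(-1)*conj(-1) + 2*(-sqrt(3))*conj(sqrt(3)) + 6*(0)*conj(0) + 6*(0)*conj(0)]
      = (1/24)[(4) + (4) + (-6) + (2) + (0) + (2) + (-6) + (0) + (0)] = 0/24 = 0
Hence the multiplicities are chi_5: 1. Dimension check: dim(chi_4)*dim(chi_9) = 1*2 = 2 and sum (mult * dim) = 1*2 = 2.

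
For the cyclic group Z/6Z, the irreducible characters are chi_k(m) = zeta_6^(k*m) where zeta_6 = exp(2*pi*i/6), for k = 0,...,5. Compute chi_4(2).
chi_4(2) = zeta_6^8 = exp(2*I*pi/3)

Argument: chi_4(2) = zeta_6^(4*2) = zeta_6^8. Since zeta_6^6 = 1, this equals zeta_6^2 = exp(2*pi*i*2/6) = exp(2*I*pi/3).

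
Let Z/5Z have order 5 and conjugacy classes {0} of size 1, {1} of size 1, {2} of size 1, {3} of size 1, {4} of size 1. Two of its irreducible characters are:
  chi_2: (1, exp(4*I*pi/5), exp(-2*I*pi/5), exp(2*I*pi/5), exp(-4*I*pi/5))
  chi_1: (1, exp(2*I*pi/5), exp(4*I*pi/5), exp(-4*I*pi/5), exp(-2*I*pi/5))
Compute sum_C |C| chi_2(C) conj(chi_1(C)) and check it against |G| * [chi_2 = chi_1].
Sum = 0; so <chi_2, chi_1> = 0 (distinct irreducibles are orthogonal).

Argument: Compute term by term over conjugacy classes (|C| * chi_2(C) * conj(chi_1(C))):
  1*(1)*conj(1) + 1*(exp(4*I*pi/5))*conj(exp(2*I*pi/5)) + 1*(exp(-2*I*pi/5))*conj(exp(4*I*pi/5)) + 1*(exp(2*I*pi/5))*conj(exp(-4*I*pi/5)) + 1*(exp(-4*I*pi/5))*conj(exp(-2*I*pi/5))
  = (1) + (exp(2*I*pi/5)) + (exp(4*I*pi/5)) + (exp(-4*I*pi/5)) + (exp(-2*I*pi/5))
  = 0.
(Exp terms are combined using exp(i*s)*conj(exp(i*t)) = exp(i*(s-t)), and sums of them are collapsed using the identity that for every m > 1 the m distinct m-th roots of unity sum to 0, e.g. 1 + exp(2*I*pi/3) + exp(-2*I*pi/3) = 0.)
Dividing by |G| = 5 gives 0/5 = 0, matching the row-orthogonality relation <chi_2, chi_1> = [chi_2 = chi_1].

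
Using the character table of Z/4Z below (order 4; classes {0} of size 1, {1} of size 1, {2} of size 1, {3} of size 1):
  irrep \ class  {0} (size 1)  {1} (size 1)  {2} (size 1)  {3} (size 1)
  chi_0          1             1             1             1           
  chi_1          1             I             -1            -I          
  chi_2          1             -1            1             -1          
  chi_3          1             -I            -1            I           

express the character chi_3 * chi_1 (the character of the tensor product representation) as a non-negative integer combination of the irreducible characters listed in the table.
chi_3 tensor chi_1 = chi_0 (all other irreducibles have multiplicity 0).

Justification: The character of a tensor product is the pointwise product (chi_3 * chi_1)(C) = chi_3(C) * chi_1(C):
  {0}: (1)*(1), {1}: (-I)*(I), {2}: (-1)*(-1), {3}: (I)*(-I)
so (chi_3 * chi_1) takes values
  {0} -> 1, {1} -> 1, {2} -> 1, {3} -> 1.
Now take the inner product of this character with each irreducible chi from the table, <chi_3*chi_1, chi> = (1/4) sum_C |C| (chi_3*chi_1)(C) conj(chi(C)):
  <chi_3*chi_1, chi_0> = (1/4)[1*(1)*conj(1) + 1*(1)*conj(1) + 1*(1)*conj(1) + 1*(1)*conj(1)]
      = (1/4)[(1) + (1) + (1) + (1)] = 4/4 = 1
  <chi_3*chi_1, chi_1> = (1/4)[1*(1)*conj(1) + 1*(1)*conj(I) + 1*(1)*conj(-1) + 1*(1)*conj(-I)]
      = (1/4)[(1) + (-I) + (-1) + (I)] = 0/4 = 0
  <chi_3*chi_1, chi_2> = (1/4)[1*(1)*conj(1) + 1*(1)*conj(-1) + 1*(1)*conj(1) + 1*(1)*conj(-1)]
      = (1/4)[(1) + (-1) + (1) + (-1)] = 0/4 = 0
  <chi_3*chi_1, chi_3> = (1/4)[1*(1)*conj(1) + 1*(1)*conj(-I) + 1*(1)*conj(-1) + 1*(1)*conj(I)]
      = (1/4)[(1) + (I) + (-1) + (-I)] = 0/4 = 0
(Exp terms are combined using exp(i*s)*conj(exp(i*t)) = exp(i*(s-t)), and sums of them are collapsed using the identity that for every m > 1 the m distinct m-th roots of unity sum to 0, e.g. 1 + exp(2*I*pi/3) + exp(-2*I*pi/3) = 0.)
Hence the multiplicities are chi_0: 1. Dimension check: dim(chi_3)*dim(chi_1) = 1*1 = 1 and sum (mult * dim) = 1*1 = 1.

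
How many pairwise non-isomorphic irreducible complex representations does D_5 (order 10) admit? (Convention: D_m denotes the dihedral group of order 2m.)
4

Details: The number of irreducible complex representations of a finite group equals its number of conjugacy classes. D_5 has 4 conjugacy classes ((n+3)/2 for n odd), so D_5 (order 10) has exactly 4 irreducible complex representations.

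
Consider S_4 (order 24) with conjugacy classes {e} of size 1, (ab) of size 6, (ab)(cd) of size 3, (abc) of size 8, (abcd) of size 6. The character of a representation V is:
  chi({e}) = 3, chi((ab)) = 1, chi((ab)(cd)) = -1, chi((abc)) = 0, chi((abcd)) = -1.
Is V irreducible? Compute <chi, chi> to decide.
Irreducible: <chi, chi> = 1.

Explanation: <chi, chi> = (1/|G|) sum_C |C| * |chi(C)|^2 = (1/24)[1*|3|^2 + 6*|1|^2 + 3*|-1|^2 + 8*|0|^2 + 6*|-1|^2]
  = (1/24)[(9) + (6) + (3) + (0) + (6)] = 24/24 = 1.
A character is irreducible iff <chi, chi> = 1, so this representation is irreducible.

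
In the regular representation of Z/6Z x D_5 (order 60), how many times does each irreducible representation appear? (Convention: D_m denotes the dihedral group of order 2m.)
Each irreducible V_i of dimension d_i appears with multiplicity d_i, i.e. rho_reg = (direct sum over all irreducibles V_i) d_i V_i. The irreducible dimensions for Z/6Z x D_5 are 1, 1, 1, 1, 1, 1, 1, 1, 1, 1, 1, 1, 2, 2, 2, 2, 2, 2, 2, 2, 2, 2, 2, 2: 12 irreducibles of dimension 1, each with multiplicity 1; 12 irreducibles of dimension 2, each with multiplicity 2. Total dimension 12*1*1 + 12*2*2 = 60 = |G|.

Why: General theorem: in the regular representation of a finite group G, each irreducible appears with multiplicity equal to its dimension. Check: dim(rho_reg) = sum d_i^2 = 1 + 1 + 1 + 1 + 1 + 1 + 1 + 1 + 1 + 1 + 1 + 1 + 4 + 4 + 4 + 4 + 4 + 4 + 4 + 4 + 4 + 4 + 4 + 4 = 60 = |G|.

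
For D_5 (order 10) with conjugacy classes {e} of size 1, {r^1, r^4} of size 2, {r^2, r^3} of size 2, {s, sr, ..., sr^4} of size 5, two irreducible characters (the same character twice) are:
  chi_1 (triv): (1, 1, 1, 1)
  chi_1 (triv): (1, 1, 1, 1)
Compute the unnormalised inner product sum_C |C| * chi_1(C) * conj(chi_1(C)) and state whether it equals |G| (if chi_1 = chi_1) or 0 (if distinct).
Sum = 10 = |G| = 10; so <chi_1, chi_1> = 1 (norm-1 confirms irreducibility).

Proof sketch: Compute term by term over conjugacy classes (|C| * chi_1(C) * conj(chi_1(C))):
  1*(1)*conj(1) + 2*(1)*conj(1) + 2*(1)*conj(1) + 5*(1)*conj(1)
  = (1) + (2) + (2) + (5)
  = 10.
Dividing by |G| = 10 gives 10/10 = 1, matching the row-orthogonality relation <chi_1, chi_1> = [chi_1 = chi_1].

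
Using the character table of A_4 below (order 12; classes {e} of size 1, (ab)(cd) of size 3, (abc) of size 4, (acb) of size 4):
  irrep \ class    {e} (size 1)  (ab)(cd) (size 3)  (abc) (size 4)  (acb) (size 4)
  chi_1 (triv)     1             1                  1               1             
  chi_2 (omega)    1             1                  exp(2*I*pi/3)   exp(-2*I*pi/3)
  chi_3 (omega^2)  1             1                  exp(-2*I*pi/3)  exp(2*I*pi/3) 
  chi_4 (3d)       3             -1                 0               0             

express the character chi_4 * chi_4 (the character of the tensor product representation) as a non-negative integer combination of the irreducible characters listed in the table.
chi_4 tensor chi_4 = chi_1 + chi_2 + chi_3 + 2*chi_4 (all other irreducibles have multiplicity 0).

Working: The character of a tensor product is the pointwise product (chi_4 * chi_4)(C) = chi_4(C) * chi_4(C):
  {e}: (3)*(3), (ab)(cd): (-1)*(-1), (abc): (0)*(0), (acb): (0)*(0)
so (chi_4 * chi_4) takes values
  {e} -> 9, (ab)(cd) -> 1, (abc) -> 0, (acb) -> 0.
Now take the inner product of this character with each irreducible chi from the table, <chi_4*chi_4, chi> = (1/12) sum_C |C| (chi_4*chi_4)(C) conj(chi(C)):
  <chi_4*chi_4, chi_1> = (1/12)[1*(9)*conj(1) + 3*(1)*conj(1) + 4*(0)*conj(1) + 4*(0)*conj(1)]
      = (1/12)[(9) + (3) + (0) + (0)] = 12/12 = 1
  <chi_4*chi_4, chi_2> = (1/12)[1*(9)*conj(1) + 3*(1)*conj(1) + 4*(0)*conj(exp(2*I*pi/3)) + 4*(0)*conj(exp(-2*I*pi/3))]
      = (1/12)[(9) + (3) + (0) + (0)] = 12/12 = 1
  <chi_4*chi_4, chi_3> = (1/12)[1*(9)*conj(1) + 3*(1)*conj(1) + 4*(0)*conj(exp(-2*I*pi/3)) + 4*(0)*conj(exp(2*I*pi/3))]
      = (1/12)[(9) + (3) + (0) + (0)] = 12/12 = 1
  <chi_4*chi_4, chi_4> = (1/12)[1*(9)*conj(3) + 3*(1)*conj(-1) + 4*(0)*conj(0) + 4*(0)*conj(0)]
      = (1/12)[(27) + (-3) + (0) + (0)] = 24/12 = 2
(Exp terms are combined using exp(i*s)*conj(exp(i*t)) = exp(i*(s-t)), and sums of them are collapsed using the identity that for every m > 1 the m distinct m-th roots of unity sum to 0, e.g. 1 + exp(2*I*pi/3) + exp(-2*I*pi/3) = 0.)
Hence the multiplicities are chi_1: 1, chi_2: 1, chi_3: 1, chi_4: 2. Dimension check: dim(chi_4)*dim(chi_4) = 3*3 = 9 and sum (mult * dim) = 1*1 + 1*1 + 1*1 + 2*3 = 9.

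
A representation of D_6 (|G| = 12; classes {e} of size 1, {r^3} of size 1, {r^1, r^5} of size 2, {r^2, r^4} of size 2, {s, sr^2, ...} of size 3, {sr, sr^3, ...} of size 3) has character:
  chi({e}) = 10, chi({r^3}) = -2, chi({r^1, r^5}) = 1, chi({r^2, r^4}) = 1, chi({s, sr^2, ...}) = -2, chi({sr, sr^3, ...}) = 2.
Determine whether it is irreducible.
Not irreducible (reducible): <chi, chi> = 11 > 1.

Reasoning: <chi, chi> = (1/|G|) sum_C |C| * |chi(C)|^2 = (1/12)[1*|10|^2 + 1*|-2|^2 + 2*|1|^2 + 2*|1|^2 + 3*|-2|^2 + 3*|2|^2]
  = (1/12)[(100) + (4) + (2) + (2) + (12) + (12)] = 132/12 = 11.
A character is irreducible iff <chi, chi> = 1, so this representation is reducible.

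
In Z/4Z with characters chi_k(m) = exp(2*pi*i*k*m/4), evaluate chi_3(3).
chi_3(3) = zeta_4^9 = I

Argument: chi_3(3) = zeta_4^(3*3) = zeta_4^9. Since zeta_4^4 = 1, this equals zeta_4^1 = exp(2*pi*i*1/4) = I.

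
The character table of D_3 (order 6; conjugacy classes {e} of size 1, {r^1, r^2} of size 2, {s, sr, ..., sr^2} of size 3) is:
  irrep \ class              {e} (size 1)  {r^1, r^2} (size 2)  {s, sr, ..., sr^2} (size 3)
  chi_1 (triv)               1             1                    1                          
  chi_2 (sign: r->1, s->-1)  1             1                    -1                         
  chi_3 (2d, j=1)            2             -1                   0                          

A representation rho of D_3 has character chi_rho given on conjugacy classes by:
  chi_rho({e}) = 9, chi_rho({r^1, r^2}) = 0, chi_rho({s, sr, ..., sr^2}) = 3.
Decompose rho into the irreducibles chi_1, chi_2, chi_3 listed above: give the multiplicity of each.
Multiplicities: chi_1: 3, chi_2: 0, chi_3: 3.

Use <chi_rho, chi> = (1/|G|) sum_C |C| * chi_rho(C) * conj(chi(C)) with |G| = 6 for each irreducible chi in the table:
  <chi_rho, chi_1> = (1/6)[1*(9)*conj(1) + 2*(0)*conj(1) + 3*(3)*conj(1)]
      = (1/6)[(9) + (0) + (9)] = 18/6 = 3
  <chi_rho, chi_2> = (1/6)[1*(9)*conj(1) + 2*(0)*conj(1) + 3*(3)*conj(-1)]
      = (1/6)[(9) + (0) + (-9)] = 0/6 = 0
  <chi_rho, chi_3> = (1/6)[1*(9)*conj(2) + 2*(0)*conj(-1) + 3*(3)*conj(0)]
      = (1/6)[(18) + (0) + (0)] = 18/6 = 3
Dimension check: dim(rho) = sum (mult * dim) = 3*1 + 0*1 + 3*2 = 9 = chi_rho(e) = 9.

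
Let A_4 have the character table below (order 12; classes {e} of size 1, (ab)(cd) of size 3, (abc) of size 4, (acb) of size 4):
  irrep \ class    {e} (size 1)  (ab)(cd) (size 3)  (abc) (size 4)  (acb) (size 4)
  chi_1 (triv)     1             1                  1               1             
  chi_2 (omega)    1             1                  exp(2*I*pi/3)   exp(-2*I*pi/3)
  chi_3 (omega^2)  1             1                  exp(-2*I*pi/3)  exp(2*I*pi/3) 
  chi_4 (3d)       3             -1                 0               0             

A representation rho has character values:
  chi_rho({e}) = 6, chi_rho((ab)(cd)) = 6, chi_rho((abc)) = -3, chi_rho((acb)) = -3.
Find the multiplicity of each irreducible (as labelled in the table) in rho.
Multiplicities: chi_1: 0, chi_2: 3, chi_3: 3, chi_4: 0.

Why: Use <chi_rho, chi> = (1/|G|) sum_C |C| * chi_rho(C) * conj(chi(C)) with |G| = 12 for each irreducible chi in the table:
  <chi_rho, chi_1> = (1/12)[1*(6)*conj(1) + 3*(6)*conj(1) + 4*(-3)*conj(1) + 4*(-3)*conj(1)]
      = (1/12)[(6) + (18) + (-12) + (-12)] = 0/12 = 0
  <chi_rho, chi_2> = (1/12)[1*(6)*conj(1) + 3*(6)*conj(1) + 4*(-3)*conj(exp(2*I*pi/3)) + 4*(-3)*conj(exp(-2*I*pi/3))]
      = (1/12)[(6) + (18) + (12 + 12*exp(2*I*pi/3)) + (12 + 12*exp(-2*I*pi/3))] = 36/12 = 3
  <chi_rho, chi_3> = (1/12)[1*(6)*conj(1) + 3*(6)*conj(1) + 4*(-3)*conj(exp(-2*I*pi/3)) + 4*(-3)*conj(exp(2*I*pi/3))]
      = (1/12)[(6) + (18) + (12 + 12*exp(-2*I*pi/3)) + (12 + 12*exp(2*I*pi/3))] = 36/12 = 3
  <chi_rho, chi_4> = (1/12)[1*(6)*conj(3) + 3*(6)*conj(-1) + 4*(-3)*conj(0) + 4*(-3)*conj(0)]
      = (1/12)[(18) + (-18) + (0) + (0)] = 0/12 = 0
(Exp terms are combined using exp(i*s)*conj(exp(i*t)) = exp(i*(s-t)), and sums of them are collapsed using the identity that for every m > 1 the m distinct m-th roots of unity sum to 0, e.g. 1 + exp(2*I*pi/3) + exp(-2*I*pi/3) = 0.)
Dimension check: dim(rho) = sum (mult * dim) = 0*1 + 3*1 + 3*1 + 0*3 = 6 = chi_rho(e) = 6.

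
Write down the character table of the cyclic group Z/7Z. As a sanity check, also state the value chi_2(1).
Character table of Z/7Z (irreps indexed chi_0,...,chi_6 with chi_k(m) = zeta_7^(k*m), zeta_7 = exp(2*pi*i/7)):
  irrep \ class  {0} (size 1)  {1} (size 1)    {2} (size 1)    {3} (size 1)    {4} (size 1)    {5} (size 1)    {6} (size 1)  
  chi_0          1             1               1               1               1               1               1             
  chi_1          1             exp(2*I*pi/7)   exp(4*I*pi/7)   exp(6*I*pi/7)   exp(-6*I*pi/7)  exp(-4*I*pi/7)  exp(-2*I*pi/7)
  chi_2          1             exp(4*I*pi/7)   exp(-6*I*pi/7)  exp(-2*I*pi/7)  exp(2*I*pi/7)   exp(6*I*pi/7)   exp(-4*I*pi/7)
  chi_3          1             exp(6*I*pi/7)   exp(-2*I*pi/7)  exp(4*I*pi/7)   exp(-4*I*pi/7)  exp(2*I*pi/7)   exp(-6*I*pi/7)
  chi_4          1             exp(-6*I*pi/7)  exp(2*I*pi/7)   exp(-4*I*pi/7)  exp(4*I*pi/7)   exp(-2*I*pi/7)  exp(6*I*pi/7) 
  chi_5          1             exp(-4*I*pi/7)  exp(6*I*pi/7)   exp(2*I*pi/7)   exp(-2*I*pi/7)  exp(-6*I*pi/7)  exp(4*I*pi/7) 
  chi_6          1             exp(-2*I*pi/7)  exp(-4*I*pi/7)  exp(-6*I*pi/7)  exp(6*I*pi/7)   exp(4*I*pi/7)   exp(2*I*pi/7) 

Spot check: chi_2(1) = zeta_7^(2*1) = zeta_7^2 = exp(4*I*pi/7).

Why: Z/7Z is abelian, so all 7 irreducible complex representations are 1-dimensional. They are given by chi_k(m) = zeta_7^(k*m) for k = 0,...,6. Row orthogonality: sum_m chi_k(m) conj(chi_l(m)) = 7 * [k = l].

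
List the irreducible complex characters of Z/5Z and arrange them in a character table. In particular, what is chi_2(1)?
Character table of Z/5Z (irreps indexed chi_0,...,chi_4 with chi_k(m) = zeta_5^(k*m), zeta_5 = exp(2*pi*i/5)):
  irrep \ class  {0} (size 1)  {1} (size 1)    {2} (size 1)    {3} (size 1)    {4} (size 1)  
  chi_0          1             1               1               1               1             
  chi_1          1             exp(2*I*pi/5)   exp(4*I*pi/5)   exp(-4*I*pi/5)  exp(-2*I*pi/5)
  chi_2          1             exp(4*I*pi/5)   exp(-2*I*pi/5)  exp(2*I*pi/5)   exp(-4*I*pi/5)
  chi_3          1             exp(-4*I*pi/5)  exp(2*I*pi/5)   exp(-2*I*pi/5)  exp(4*I*pi/5) 
  chi_4          1             exp(-2*I*pi/5)  exp(-4*I*pi/5)  exp(4*I*pi/5)   exp(2*I*pi/5) 

Spot check: chi_2(1) = zeta_5^(2*1) = zeta_5^2 = exp(4*I*pi/5).

Z/5Z is abelian, so all 5 irreducible complex representations are 1-dimensional. They are given by chi_k(m) = zeta_5^(k*m) for k = 0,...,4. Row orthogonality: sum_m chi_k(m) conj(chi_l(m)) = 5 * [k = l].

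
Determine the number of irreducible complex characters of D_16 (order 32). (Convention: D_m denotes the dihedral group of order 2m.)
11

Argument: The number of irreducible complex representations of a finite group equals its number of conjugacy classes. D_16 has 11 conjugacy classes (n/2 + 3 for n even), so D_16 (order 32) has exactly 11 irreducible complex representations.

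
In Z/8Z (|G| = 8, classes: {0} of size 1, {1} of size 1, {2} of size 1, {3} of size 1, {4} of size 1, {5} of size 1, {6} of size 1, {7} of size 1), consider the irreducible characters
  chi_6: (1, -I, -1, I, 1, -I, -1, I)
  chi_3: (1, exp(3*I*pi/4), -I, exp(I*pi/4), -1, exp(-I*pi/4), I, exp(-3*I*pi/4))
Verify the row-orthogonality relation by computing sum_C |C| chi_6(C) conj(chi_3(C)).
Sum = 0; so <chi_6, chi_3> = 0 (distinct irreducibles are orthogonal).

Explanation: Compute term by term over conjugacy classes (|C| * chi_6(C) * conj(chi_3(C))):
  1*(1)*conj(1) + 1*(-I)*conj(exp(3*I*pi/4)) + 1*(-1)*conj(-I) + 1*(I)*conj(exp(I*pi/4)) + 1*(1)*conj(-1) + 1*(-I)*conj(exp(-I*pi/4)) + 1*(-1)*conj(I) + 1*(I)*conj(exp(-3*I*pi/4))
  = (1) + (-exp(-I*pi/4)) + (-I) + (exp(I*pi/4)) + (-1) + (-exp(3*I*pi/4)) + (I) + (exp(-3*I*pi/4))
  = 0.
(Exp terms are combined using exp(i*s)*conj(exp(i*t)) = exp(i*(s-t)), and sums of them are collapsed using the identity that for every m > 1 the m distinct m-th roots of unity sum to 0, e.g. 1 + exp(2*I*pi/3) + exp(-2*I*pi/3) = 0.)
Dividing by |G| = 8 gives 0/8 = 0, matching the row-orthogonality relation <chi_6, chi_3> = [chi_6 = chi_3].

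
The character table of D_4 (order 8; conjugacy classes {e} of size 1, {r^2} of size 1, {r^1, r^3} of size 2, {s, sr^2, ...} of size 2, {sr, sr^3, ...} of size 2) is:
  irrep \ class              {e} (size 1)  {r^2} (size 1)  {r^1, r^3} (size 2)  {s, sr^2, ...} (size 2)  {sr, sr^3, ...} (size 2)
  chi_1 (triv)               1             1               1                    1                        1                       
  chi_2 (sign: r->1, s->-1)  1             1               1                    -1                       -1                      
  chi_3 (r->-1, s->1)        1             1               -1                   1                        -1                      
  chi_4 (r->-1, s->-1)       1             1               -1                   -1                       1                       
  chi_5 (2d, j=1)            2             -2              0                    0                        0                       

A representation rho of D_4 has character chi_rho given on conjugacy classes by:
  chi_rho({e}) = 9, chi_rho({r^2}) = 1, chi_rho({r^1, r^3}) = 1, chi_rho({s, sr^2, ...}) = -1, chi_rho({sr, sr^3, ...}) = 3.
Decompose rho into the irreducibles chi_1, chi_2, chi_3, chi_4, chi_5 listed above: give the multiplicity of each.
Multiplicities: chi_1: 2, chi_2: 1, chi_3: 0, chi_4: 2, chi_5: 2.

Proof sketch: Use <chi_rho, chi> = (1/|G|) sum_C |C| * chi_rho(C) * conj(chi(C)) with |G| = 8 for each irreducible chi in the table:
  <chi_rho, chi_1> = (1/8)[1*(9)*conj(1) + 1*(1)*conj(1) + 2*(1)*conj(1) + 2*(-1)*conj(1) + 2*(3)*conj(1)]
      = (1/8)[(9) + (1) + (2) + (-2) + (6)] = 16/8 = 2
  <chi_rho, chi_2> = (1/8)[1*(9)*conj(1) + 1*(1)*conj(1) + 2*(1)*conj(1) + 2*(-1)*conj(-1) + 2*(3)*conj(-1)]
      = (1/8)[(9) + (1) + (2) + (2) + (-6)] = 8/8 = 1
  <chi_rho, chi_3> = (1/8)[1*(9)*conj(1) + 1*(1)*conj(1) + 2*(1)*conj(-1) + 2*(-1)*conj(1) + 2*(3)*conj(-1)]
      = (1/8)[(9) + (1) + (-2) + (-2) + (-6)] = 0/8 = 0
  <chi_rho, chi_4> = (1/8)[1*(9)*conj(1) + 1*(1)*conj(1) + 2*(1)*conj(-1) + 2*(-1)*conj(-1) + 2*(3)*conj(1)]
      = (1/8)[(9) + (1) + (-2) + (2) + (6)] = 16/8 = 2
  <chi_rho, chi_5> = (1/8)[1*(9)*conj(2) + 1*(1)*conj(-2) + 2*(1)*conj(0) + 2*(-1)*conj(0) + 2*(3)*conj(0)]
      = (1/8)[(18) + (-2) + (0) + (0) + (0)] = 16/8 = 2
Dimension check: dim(rho) = sum (mult * dim) = 2*1 + 1*1 + 0*1 + 2*1 + 2*2 = 9 = chi_rho(e) = 9.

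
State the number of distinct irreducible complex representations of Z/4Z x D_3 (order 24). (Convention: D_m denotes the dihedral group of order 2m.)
12

Explanation: The number of irreducible complex representations of a finite group equals its number of conjugacy classes. For a direct product, #classes(G x H) = #classes(G) * #classes(H). Z/4Z has 4 classes (abelian), D_3 has 3 classes, so 4 * 3 = 12, so Z/4Z x D_3 (order 24) has exactly 12 irreducible complex representations.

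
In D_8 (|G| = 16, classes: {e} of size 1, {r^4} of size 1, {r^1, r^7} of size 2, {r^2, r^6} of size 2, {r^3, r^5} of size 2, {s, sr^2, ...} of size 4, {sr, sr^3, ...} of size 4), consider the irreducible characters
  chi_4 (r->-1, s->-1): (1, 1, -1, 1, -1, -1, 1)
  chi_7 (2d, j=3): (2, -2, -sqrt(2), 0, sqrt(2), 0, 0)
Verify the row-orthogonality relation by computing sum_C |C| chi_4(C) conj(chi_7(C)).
Sum = 0; so <chi_4, chi_7> = 0 (distinct irreducibles are orthogonal).

Explanation: Compute term by term over conjugacy classes (|C| * chi_4(C) * conj(chi_7(C))):
  1*(1)*conj(2) + 1*(1)*conj(-2) + 2*(-1)*conj(-sqrt(2)) + 2*(1)*conj(0) + 2*(-1)*conj(sqrt(2)) + 4*(-1)*conj(0) + 4*(1)*conj(0)
  = (2) + (-2) + (2*sqrt(2)) + (0) + (-2*sqrt(2)) + (0) + (0)
  = 0.
Dividing by |G| = 16 gives 0/16 = 0, matching the row-orthogonality relation <chi_4, chi_7> = [chi_4 = chi_7].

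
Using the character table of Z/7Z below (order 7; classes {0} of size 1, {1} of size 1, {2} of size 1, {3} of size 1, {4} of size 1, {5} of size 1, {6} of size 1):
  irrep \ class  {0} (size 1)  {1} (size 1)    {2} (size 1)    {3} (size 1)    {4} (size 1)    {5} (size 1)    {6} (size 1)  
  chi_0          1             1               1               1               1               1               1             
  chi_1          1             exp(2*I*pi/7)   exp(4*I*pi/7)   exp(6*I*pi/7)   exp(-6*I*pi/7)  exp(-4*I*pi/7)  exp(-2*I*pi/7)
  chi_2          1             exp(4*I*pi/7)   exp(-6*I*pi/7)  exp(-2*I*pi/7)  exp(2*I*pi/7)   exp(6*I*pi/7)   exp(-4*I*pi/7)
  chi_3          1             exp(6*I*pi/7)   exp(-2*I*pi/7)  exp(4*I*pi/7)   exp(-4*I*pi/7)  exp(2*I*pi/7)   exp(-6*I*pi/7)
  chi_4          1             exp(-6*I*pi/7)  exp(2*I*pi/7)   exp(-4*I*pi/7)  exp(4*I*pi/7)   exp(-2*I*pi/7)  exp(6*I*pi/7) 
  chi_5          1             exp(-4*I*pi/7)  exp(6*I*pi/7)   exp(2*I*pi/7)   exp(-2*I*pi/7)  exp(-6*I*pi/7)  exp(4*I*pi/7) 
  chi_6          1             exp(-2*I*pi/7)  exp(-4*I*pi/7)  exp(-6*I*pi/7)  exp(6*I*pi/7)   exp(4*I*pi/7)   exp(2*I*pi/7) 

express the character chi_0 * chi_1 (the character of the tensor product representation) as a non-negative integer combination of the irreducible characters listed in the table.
chi_0 tensor chi_1 = chi_1 (all other irreducibles have multiplicity 0).

Details: The character of a tensor product is the pointwise product (chi_0 * chi_1)(C) = chi_0(C) * chi_1(C):
  {0}: (1)*(1), {1}: (1)*(exp(2*I*pi/7)), {2}: (1)*(exp(4*I*pi/7)), {3}: (1)*(exp(6*I*pi/7)), {4}: (1)*(exp(-6*I*pi/7)), {5}: (1)*(exp(-4*I*pi/7)), {6}: (1)*(exp(-2*I*pi/7))
so (chi_0 * chi_1) takes values
  {0} -> 1, {1} -> exp(2*I*pi/7), {2} -> exp(4*I*pi/7), {3} -> exp(6*I*pi/7), {4} -> exp(-6*I*pi/7), {5} -> exp(-4*I*pi/7), {6} -> exp(-2*I*pi/7).
Now take the inner product of this character with each irreducible chi from the table, <chi_0*chi_1, chi> = (1/7) sum_C |C| (chi_0*chi_1)(C) conj(chi(C)):
  <chi_0*chi_1, chi_0> = (1/7)[1*(1)*conj(1) + 1*(exp(2*I*pi/7))*conj(1) + 1*(exp(4*I*pi/7))*conj(1) + 1*(exp(6*I*pi/7))*conj(1) + 1*(exp(-6*I*pi/7))*conj(1) + 1*(exp(-4*I*pi/7))*conj(1) + 1*(exp(-2*I*pi/7))*conj(1)]
      = (1/7)[(1) + (exp(2*I*pi/7)) + (exp(4*I*pi/7)) + (exp(6*I*pi/7)) + (exp(-6*I*pi/7)) + (exp(-4*I*pi/7)) + (exp(-2*I*pi/7))] = 0/7 = 0
  <chi_0*chi_1, chi_1> = (1/7)[1*(1)*conj(1) + 1*(exp(2*I*pi/7))*conj(exp(2*I*pi/7)) + 1*(exp(4*I*pi/7))*conj(exp(4*I*pi/7)) + 1*(exp(6*I*pi/7))*conj(exp(6*I*pi/7)) + 1*(exp(-6*I*pi/7))*conj(exp(-6*I*pi/7)) + 1*(exp(-4*I*pi/7))*conj(exp(-4*I*pi/7)) + 1*(exp(-2*I*pi/7))*conj(exp(-2*I*pi/7))]
      = (1/7)[(1) + (1) + (1) + (1) + (1) + (1) + (1)] = 7/7 = 1
  <chi_0*chi_1, chi_2> = (1/7)[1*(1)*conj(1) + 1*(exp(2*I*pi/7))*conj(exp(4*I*pi/7)) + 1*(exp(4*I*pi/7))*conj(exp(-6*I*pi/7)) + 1*(exp(6*I*pi/7))*conj(exp(-2*I*pi/7)) + 1*(exp(-6*I*pi/7))*conj(exp(2*I*pi/7)) + 1*(exp(-4*I*pi/7))*conj(exp(6*I*pi/7)) + 1*(exp(-2*I*pi/7))*conj(exp(-4*I*pi/7))]
      = (1/7)[(1) + (exp(-2*I*pi/7)) + (exp(-4*I*pi/7)) + (exp(-6*I*pi/7)) + (exp(6*I*pi/7)) + (exp(4*I*pi/7)) + (exp(2*I*pi/7))] = 0/7 = 0
  <chi_0*chi_1, chi_3> = (1/7)[1*(1)*conj(1) + 1*(exp(2*I*pi/7))*conj(exp(6*I*pi/7)) + 1*(exp(4*I*pi/7))*conj(exp(-2*I*pi/7)) + 1*(exp(6*I*pi/7))*conj(exp(4*I*pi/7)) + 1*(exp(-6*I*pi/7))*conj(exp(-4*I*pi/7)) + 1*(exp(-4*I*pi/7))*conj(exp(2*I*pi/7)) + 1*(exp(-2*I*pi/7))*conj(exp(-6*I*pi/7))]
      = (1/7)[(1) + (exp(-4*I*pi/7)) + (exp(6*I*pi/7)) + (exp(2*I*pi/7)) + (exp(-2*I*pi/7)) + (exp(-6*I*pi/7)) + (exp(4*I*pi/7))] = 0/7 = 0
  <chi_0*chi_1, chi_4> = (1/7)[1*(1)*conj(1) + 1*(exp(2*I*pi/7))*conj(exp(-6*I*pi/7)) + 1*(exp(4*I*pi/7))*conj(exp(2*I*pi/7)) + 1*(exp(6*I*pi/7))*conj(exp(-4*I*pi/7)) + 1*(exp(-6*I*pi/7))*conj(exp(4*I*pi/7)) + 1*(exp(-4*I*pi/7))*conj(exp(-2*I*pi/7)) + 1*(exp(-2*I*pi/7))*conj(exp(6*I*pi/7))]
      = (1/7)[(1) + (exp(-6*I*pi/7)) + (exp(2*I*pi/7)) + (exp(-4*I*pi/7)) + (exp(4*I*pi/7)) + (exp(-2*I*pi/7)) + (exp(6*I*pi/7))] = 0/7 = 0
  <chi_0*chi_1, chi_5> = (1/7)[1*(1)*conj(1) + 1*(exp(2*I*pi/7))*conj(exp(-4*I*pi/7)) + 1*(exp(4*I*pi/7))*conj(exp(6*I*pi/7)) + 1*(exp(6*I*pi/7))*conj(exp(2*I*pi/7)) + 1*(exp(-6*I*pi/7))*conj(exp(-2*I*pi/7)) + 1*(exp(-4*I*pi/7))*conj(exp(-6*I*pi/7)) + 1*(exp(-2*I*pi/7))*conj(exp(4*I*pi/7))]
      = (1/7)[(1) + (exp(6*I*pi/7)) + (exp(-2*I*pi/7)) + (exp(4*I*pi/7)) + (exp(-4*I*pi/7)) + (exp(2*I*pi/7)) + (exp(-6*I*pi/7))] = 0/7 = 0
  <chi_0*chi_1, chi_6> = (1/7)[1*(1)*conj(1) + 1*(exp(2*I*pi/7))*conj(exp(-2*I*pi/7)) + 1*(exp(4*I*pi/7))*conj(exp(-4*I*pi/7)) + 1*(exp(6*I*pi/7))*conj(exp(-6*I*pi/7)) + 1*(exp(-6*I*pi/7))*conj(exp(6*I*pi/7)) + 1*(exp(-4*I*pi/7))*conj(exp(4*I*pi/7)) + 1*(exp(-2*I*pi/7))*conj(exp(2*I*pi/7))]
      = (1/7)[(1) + (exp(4*I*pi/7)) + (exp(-6*I*pi/7)) + (exp(-2*I*pi/7)) + (exp(2*I*pi/7)) + (exp(6*I*pi/7)) + (exp(-4*I*pi/7))] = 0/7 = 0
(Exp terms are combined using exp(i*s)*conj(exp(i*t)) = exp(i*(s-t)), and sums of them are collapsed using the identity that for every m > 1 the m distinct m-th roots of unity sum to 0, e.g. 1 + exp(2*I*pi/3) + exp(-2*I*pi/3) = 0.)
Hence the multiplicities are chi_1: 1. Dimension check: dim(chi_0)*dim(chi_1) = 1*1 = 1 and sum (mult * dim) = 1*1 = 1.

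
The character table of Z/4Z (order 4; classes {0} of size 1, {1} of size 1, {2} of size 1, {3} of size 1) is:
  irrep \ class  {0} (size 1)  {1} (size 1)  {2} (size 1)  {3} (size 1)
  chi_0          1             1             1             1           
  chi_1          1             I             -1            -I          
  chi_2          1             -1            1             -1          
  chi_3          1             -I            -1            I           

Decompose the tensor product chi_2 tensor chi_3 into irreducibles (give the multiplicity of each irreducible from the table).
chi_2 tensor chi_3 = chi_1 (all other irreducibles have multiplicity 0).

Solution. The character of a tensor product is the pointwise product (chi_2 * chi_3)(C) = chi_2(C) * chi_3(C):
  {0}: (1)*(1), {1}: (-1)*(-I), {2}: (1)*(-1), {3}: (-1)*(I)
so (chi_2 * chi_3) takes values
  {0} -> 1, {1} -> I, {2} -> -1, {3} -> -I.
Now take the inner product of this character with each irreducible chi from the table, <chi_2*chi_3, chi> = (1/4) sum_C |C| (chi_2*chi_3)(C) conj(chi(C)):
  <chi_2*chi_3, chi_0> = (1/4)[1*(1)*conj(1) + 1*(I)*conj(1) + 1*(-1)*conj(1) + 1*(-I)*conj(1)]
      = (1/4)[(1) + (I) + (-1) + (-I)] = 0/4 = 0
  <chi_2*chi_3, chi_1> = (1/4)[1*(1)*conj(1) + 1*(I)*conj(I) + 1*(-1)*conj(-1) + 1*(-I)*conj(-I)]
      = (1/4)[(1) + (1) + (1) + (1)] = 4/4 = 1
  <chi_2*chi_3, chi_2> = (1/4)[1*(1)*conj(1) + 1*(I)*conj(-1) + 1*(-1)*conj(1) + 1*(-I)*conj(-1)]
      = (1/4)[(1) + (-I) + (-1) + (I)] = 0/4 = 0
  <chi_2*chi_3, chi_3> = (1/4)[1*(1)*conj(1) + 1*(I)*conj(-I) + 1*(-1)*conj(-1) + 1*(-I)*conj(I)]
      = (1/4)[(1) + (-1) + (1) + (-1)] = 0/4 = 0
(Exp terms are combined using exp(i*s)*conj(exp(i*t)) = exp(i*(s-t)), and sums of them are collapsed using the identity that for every m > 1 the m distinct m-th roots of unity sum to 0, e.g. 1 + exp(2*I*pi/3) + exp(-2*I*pi/3) = 0.)
Hence the multiplicities are chi_1: 1. Dimension check: dim(chi_2)*dim(chi_3) = 1*1 = 1 and sum (mult * dim) = 1*1 = 1.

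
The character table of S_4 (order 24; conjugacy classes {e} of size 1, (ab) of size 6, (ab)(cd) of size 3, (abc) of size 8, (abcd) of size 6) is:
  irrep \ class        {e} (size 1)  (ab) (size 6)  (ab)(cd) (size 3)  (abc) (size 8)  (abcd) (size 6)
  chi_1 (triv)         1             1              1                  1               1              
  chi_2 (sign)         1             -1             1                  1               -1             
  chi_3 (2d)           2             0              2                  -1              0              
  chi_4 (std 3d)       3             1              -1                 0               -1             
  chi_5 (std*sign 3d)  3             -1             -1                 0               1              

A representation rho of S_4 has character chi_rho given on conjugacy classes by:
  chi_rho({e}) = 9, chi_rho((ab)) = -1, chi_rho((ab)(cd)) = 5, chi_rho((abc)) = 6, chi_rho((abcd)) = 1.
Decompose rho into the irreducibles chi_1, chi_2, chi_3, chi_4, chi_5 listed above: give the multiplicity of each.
Multiplicities: chi_1: 3, chi_2: 3, chi_3: 0, chi_4: 0, chi_5: 1.

Argument: Use <chi_rho, chi> = (1/|G|) sum_C |C| * chi_rho(C) * conj(chi(C)) with |G| = 24 for each irreducible chi in the table:
  <chi_rho, chi_1> = (1/24)[1*(9)*conj(1) + 6*(-1)*conj(1) + 3*(5)*conj(1) + 8*(6)*conj(1) + 6*(1)*conj(1)]
      = (1/24)[(9) + (-6) + (15) + (48) + (6)] = 72/24 = 3
  <chi_rho, chi_2> = (1/24)[1*(9)*conj(1) + 6*(-1)*conj(-1) + 3*(5)*conj(1) + 8*(6)*conj(1) + 6*(1)*conj(-1)]
      = (1/24)[(9) + (6) + (15) + (48) + (-6)] = 72/24 = 3
  <chi_rho, chi_3> = (1/24)[1*(9)*conj(2) + 6*(-1)*conj(0) + 3*(5)*conj(2) + 8*(6)*conj(-1) + 6*(1)*conj(0)]
      = (1/24)[(18) + (0) + (30) + (-48) + (0)] = 0/24 = 0
  <chi_rho, chi_4> = (1/24)[1*(9)*conj(3) + 6*(-1)*conj(1) + 3*(5)*conj(-1) + 8*(6)*conj(0) + 6*(1)*conj(-1)]
      = (1/24)[(27) + (-6) + (-15) + (0) + (-6)] = 0/24 = 0
  <chi_rho, chi_5> = (1/24)[1*(9)*conj(3) + 6*(-1)*conj(-1) + 3*(5)*conj(-1) + 8*(6)*conj(0) + 6*(1)*conj(1)]
      = (1/24)[(27) + (6) + (-15) + (0) + (6)] = 24/24 = 1
Dimension check: dim(rho) = sum (mult * dim) = 3*1 + 3*1 + 0*2 + 0*3 + 1*3 = 9 = chi_rho(e) = 9.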